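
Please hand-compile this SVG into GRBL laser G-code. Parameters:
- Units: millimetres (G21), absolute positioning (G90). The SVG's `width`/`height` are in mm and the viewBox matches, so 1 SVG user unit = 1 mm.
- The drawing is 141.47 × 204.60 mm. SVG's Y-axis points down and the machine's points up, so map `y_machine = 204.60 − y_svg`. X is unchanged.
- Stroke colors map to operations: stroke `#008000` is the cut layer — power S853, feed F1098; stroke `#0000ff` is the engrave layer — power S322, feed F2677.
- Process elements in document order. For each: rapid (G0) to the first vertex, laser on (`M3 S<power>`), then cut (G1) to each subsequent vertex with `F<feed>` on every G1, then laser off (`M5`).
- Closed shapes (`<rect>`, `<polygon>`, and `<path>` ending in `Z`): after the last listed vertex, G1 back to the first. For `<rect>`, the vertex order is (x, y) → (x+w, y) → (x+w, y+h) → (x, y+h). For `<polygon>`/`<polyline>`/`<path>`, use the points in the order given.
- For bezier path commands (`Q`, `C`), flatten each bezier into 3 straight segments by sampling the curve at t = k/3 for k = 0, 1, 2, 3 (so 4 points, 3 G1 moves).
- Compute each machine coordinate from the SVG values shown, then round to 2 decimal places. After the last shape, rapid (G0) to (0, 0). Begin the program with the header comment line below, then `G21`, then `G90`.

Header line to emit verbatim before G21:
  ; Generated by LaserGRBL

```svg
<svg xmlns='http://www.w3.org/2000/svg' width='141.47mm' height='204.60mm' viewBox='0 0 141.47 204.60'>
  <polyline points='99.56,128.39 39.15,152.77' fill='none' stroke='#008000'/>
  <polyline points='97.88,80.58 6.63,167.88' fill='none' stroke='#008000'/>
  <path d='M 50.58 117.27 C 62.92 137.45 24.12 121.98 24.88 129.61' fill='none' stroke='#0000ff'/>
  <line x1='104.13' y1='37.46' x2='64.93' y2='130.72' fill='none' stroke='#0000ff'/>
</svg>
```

; Generated by LaserGRBL
G21
G90
G0 X99.56 Y76.21
M3 S853
G1 X39.15 Y51.83 F1098
M5
G0 X97.88 Y124.02
M3 S853
G1 X6.63 Y36.72 F1098
M5
G0 X50.58 Y87.33
M3 S322
G1 X49.23 Y76.86 F2677
G1 X33.95 Y77.10 F2677
G1 X24.88 Y74.99 F2677
M5
G0 X104.13 Y167.14
M3 S322
G1 X64.93 Y73.88 F2677
M5
G0 X0.00 Y0.00

Since the viewBox matches the mm dimensions, user units are millimetres directly. The only transform is the Y-flip y_m = 204.60 − y_svg.

Shape 1 is a line segment drawn with `<polyline>`. Its stroke #008000 means cut at S853, F1098. After flipping Y the toolpath is (99.56,76.21) → (39.15,51.83).

Shape 2 is a line segment drawn with `<polyline>`. Its stroke #008000 means cut at S853, F1098. After flipping Y the toolpath is (97.88,124.02) → (6.63,36.72).

Shape 3 is a cubic bezier drawn with `<path>`. Its stroke #0000ff means engrave at S322, F2677. After flipping Y the toolpath is (50.58,87.33) → (49.23,76.86) → (33.95,77.10) → (24.88,74.99).

Shape 4 is a line segment drawn with `<line>`. Its stroke #0000ff means engrave at S322, F2677. After flipping Y the toolpath is (104.13,167.14) → (64.93,73.88).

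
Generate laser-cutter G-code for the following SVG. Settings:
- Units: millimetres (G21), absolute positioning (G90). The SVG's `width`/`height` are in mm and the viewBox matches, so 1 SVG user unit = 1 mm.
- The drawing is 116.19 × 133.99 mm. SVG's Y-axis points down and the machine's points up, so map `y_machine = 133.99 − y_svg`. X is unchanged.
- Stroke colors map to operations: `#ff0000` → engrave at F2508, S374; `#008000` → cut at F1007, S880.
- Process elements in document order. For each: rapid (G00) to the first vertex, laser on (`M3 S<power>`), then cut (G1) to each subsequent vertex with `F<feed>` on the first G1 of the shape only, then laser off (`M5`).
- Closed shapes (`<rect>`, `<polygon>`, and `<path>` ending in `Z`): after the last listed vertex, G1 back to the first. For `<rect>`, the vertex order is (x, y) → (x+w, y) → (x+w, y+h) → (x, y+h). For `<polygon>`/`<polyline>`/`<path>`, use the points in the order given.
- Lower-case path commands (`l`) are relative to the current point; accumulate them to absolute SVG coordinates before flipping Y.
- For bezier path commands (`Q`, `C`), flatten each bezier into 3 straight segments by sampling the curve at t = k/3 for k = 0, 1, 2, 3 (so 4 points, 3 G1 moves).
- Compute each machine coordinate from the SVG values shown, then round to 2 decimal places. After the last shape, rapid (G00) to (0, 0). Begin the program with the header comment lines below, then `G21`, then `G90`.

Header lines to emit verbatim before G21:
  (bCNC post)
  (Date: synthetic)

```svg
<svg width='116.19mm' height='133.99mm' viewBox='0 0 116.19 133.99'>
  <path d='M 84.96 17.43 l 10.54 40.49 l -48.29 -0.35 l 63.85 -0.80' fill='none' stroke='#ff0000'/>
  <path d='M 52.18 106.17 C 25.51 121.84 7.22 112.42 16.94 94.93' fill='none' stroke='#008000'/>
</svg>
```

(bCNC post)
(Date: synthetic)
G21
G90
G00 X84.96 Y116.56
M3 S374
G1 X95.50 Y76.07 F2508
G1 X47.21 Y76.42
G1 X111.06 Y77.22
M5
G00 X52.18 Y27.82
M3 S880
G1 X29.03 Y19.88 F1007
G1 X15.83 Y24.89
G1 X16.94 Y39.06
M5
G00 X0.00 Y0.00

viewBox `0 0 116.19 133.99` with mm width/height → 1 unit = 1 mm. Flip: y_m = 133.99 − y_svg.

**Shape 1** — `<path>` open polyline, stroke `#ff0000` → engrave (S374, F2508). Machine vertices: (84.96,116.56) → (95.50,76.07) → (47.21,76.42) → (111.06,77.22). Open path.

**Shape 2** — `<path>` cubic bezier, stroke `#008000` → cut (S880, F1007). Control points (SVG): P0=(52.18,106.17), P1=(25.51,121.84), P2=(7.22,112.42), P3=(16.94,94.93); sampled at t=k/3. Machine vertices: (52.18,27.82) → (29.03,19.88) → (15.83,24.89) → (16.94,39.06). Open path.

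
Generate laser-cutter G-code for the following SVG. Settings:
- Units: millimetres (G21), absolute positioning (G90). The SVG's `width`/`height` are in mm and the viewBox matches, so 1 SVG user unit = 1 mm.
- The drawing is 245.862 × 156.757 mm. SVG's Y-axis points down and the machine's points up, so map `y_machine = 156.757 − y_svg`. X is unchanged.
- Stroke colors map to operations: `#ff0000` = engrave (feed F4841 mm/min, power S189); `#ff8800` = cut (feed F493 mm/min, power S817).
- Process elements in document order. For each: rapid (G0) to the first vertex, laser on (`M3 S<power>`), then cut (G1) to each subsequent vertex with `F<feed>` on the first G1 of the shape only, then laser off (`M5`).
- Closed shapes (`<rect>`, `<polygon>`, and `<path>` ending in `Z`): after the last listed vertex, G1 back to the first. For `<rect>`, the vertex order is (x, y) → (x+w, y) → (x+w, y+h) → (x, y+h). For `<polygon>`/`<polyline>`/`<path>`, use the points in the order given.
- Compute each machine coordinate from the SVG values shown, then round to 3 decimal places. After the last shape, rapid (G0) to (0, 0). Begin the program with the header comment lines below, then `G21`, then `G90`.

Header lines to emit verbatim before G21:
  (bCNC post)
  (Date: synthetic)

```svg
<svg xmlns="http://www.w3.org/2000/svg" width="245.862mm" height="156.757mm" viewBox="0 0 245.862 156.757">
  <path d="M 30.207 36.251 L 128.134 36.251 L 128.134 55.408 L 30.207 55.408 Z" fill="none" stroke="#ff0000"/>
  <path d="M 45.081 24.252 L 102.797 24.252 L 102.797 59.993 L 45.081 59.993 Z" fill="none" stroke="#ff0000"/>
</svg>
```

1 u = 1 mm; y_m = 156.757 − y.

[1] `<path>` rectangle, #ff0000→engrave S189 F4841: (30.207,120.506) → (128.134,120.506) → (128.134,101.349) → (30.207,101.349) → (30.207,120.506) (closed)

[2] `<path>` rectangle, #ff0000→engrave S189 F4841: (45.081,132.505) → (102.797,132.505) → (102.797,96.764) → (45.081,96.764) → (45.081,132.505) (closed)

(bCNC post)
(Date: synthetic)
G21
G90
G0 X30.207 Y120.506
M3 S189
G1 X128.134 Y120.506 F4841
G1 X128.134 Y101.349
G1 X30.207 Y101.349
G1 X30.207 Y120.506
M5
G0 X45.081 Y132.505
M3 S189
G1 X102.797 Y132.505 F4841
G1 X102.797 Y96.764
G1 X45.081 Y96.764
G1 X45.081 Y132.505
M5
G0 X0.000 Y0.000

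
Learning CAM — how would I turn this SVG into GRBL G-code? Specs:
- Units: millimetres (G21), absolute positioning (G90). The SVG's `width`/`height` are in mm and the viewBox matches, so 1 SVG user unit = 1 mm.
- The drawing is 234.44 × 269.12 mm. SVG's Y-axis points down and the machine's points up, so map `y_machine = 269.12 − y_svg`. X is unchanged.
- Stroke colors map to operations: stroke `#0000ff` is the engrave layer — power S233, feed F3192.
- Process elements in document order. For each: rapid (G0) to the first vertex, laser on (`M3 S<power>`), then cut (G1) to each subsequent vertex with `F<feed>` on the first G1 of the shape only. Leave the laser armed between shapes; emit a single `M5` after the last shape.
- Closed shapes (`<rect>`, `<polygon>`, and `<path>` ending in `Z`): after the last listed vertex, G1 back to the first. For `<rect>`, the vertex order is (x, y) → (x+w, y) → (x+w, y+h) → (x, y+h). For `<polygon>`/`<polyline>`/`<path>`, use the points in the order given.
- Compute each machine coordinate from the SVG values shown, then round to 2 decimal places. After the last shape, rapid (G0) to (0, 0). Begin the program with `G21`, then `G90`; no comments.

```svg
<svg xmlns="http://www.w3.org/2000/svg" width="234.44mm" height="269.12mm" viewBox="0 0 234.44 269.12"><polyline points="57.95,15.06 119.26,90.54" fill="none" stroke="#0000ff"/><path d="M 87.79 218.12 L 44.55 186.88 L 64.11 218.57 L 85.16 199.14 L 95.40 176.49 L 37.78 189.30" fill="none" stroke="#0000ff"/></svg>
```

Since the viewBox matches the mm dimensions, user units are millimetres directly. The only transform is the Y-flip y_m = 269.12 − y_svg.

Shape 1 is a line segment drawn with `<polyline>`. Its stroke #0000ff means engrave at S233, F3192. After flipping Y the toolpath is (57.95,254.06) → (119.26,178.58).

Shape 2 is a open polyline drawn with `<path>`. Its stroke #0000ff means engrave at S233, F3192. After flipping Y the toolpath is (87.79,51.00) → (44.55,82.24) → (64.11,50.55) → (85.16,69.98) → (95.40,92.63) → (37.78,79.82).

G21
G90
G0 X57.95 Y254.06
M3 S233
G1 X119.26 Y178.58 F3192
G0 X87.79 Y51.00
M3 S233
G1 X44.55 Y82.24 F3192
G1 X64.11 Y50.55
G1 X85.16 Y69.98
G1 X95.40 Y92.63
G1 X37.78 Y79.82
M5
G0 X0.00 Y0.00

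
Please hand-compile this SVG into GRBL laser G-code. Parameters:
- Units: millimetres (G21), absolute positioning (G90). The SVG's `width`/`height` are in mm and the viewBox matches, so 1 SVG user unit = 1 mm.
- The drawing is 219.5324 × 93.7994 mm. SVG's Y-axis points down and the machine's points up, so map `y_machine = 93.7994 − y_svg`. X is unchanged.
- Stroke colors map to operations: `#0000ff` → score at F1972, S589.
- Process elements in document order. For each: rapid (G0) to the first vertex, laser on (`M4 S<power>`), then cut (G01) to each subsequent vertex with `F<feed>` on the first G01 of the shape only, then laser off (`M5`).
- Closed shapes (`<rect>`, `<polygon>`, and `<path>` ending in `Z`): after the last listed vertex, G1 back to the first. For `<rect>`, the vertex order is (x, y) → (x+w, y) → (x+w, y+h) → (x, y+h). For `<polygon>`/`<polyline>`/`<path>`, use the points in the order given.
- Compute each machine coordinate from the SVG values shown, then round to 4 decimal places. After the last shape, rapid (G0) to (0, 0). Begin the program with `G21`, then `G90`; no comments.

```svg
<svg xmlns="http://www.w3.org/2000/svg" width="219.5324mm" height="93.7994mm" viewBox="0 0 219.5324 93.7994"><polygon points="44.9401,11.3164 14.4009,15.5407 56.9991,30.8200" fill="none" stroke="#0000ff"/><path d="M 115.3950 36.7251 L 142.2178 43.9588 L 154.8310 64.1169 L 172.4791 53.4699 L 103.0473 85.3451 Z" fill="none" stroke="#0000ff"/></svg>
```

1 u = 1 mm; y_m = 93.7994 − y.

[1] `<polygon>` closed polygon, #0000ff→score S589 F1972: (44.9401,82.4830) → (14.4009,78.2587) → (56.9991,62.9794) → (44.9401,82.4830) (closed)

[2] `<path>` closed polygon, #0000ff→score S589 F1972: (115.3950,57.0743) → (142.2178,49.8406) → (154.8310,29.6825) → (172.4791,40.3295) → (103.0473,8.4543) → (115.3950,57.0743) (closed)

G21
G90
G0 X44.9401 Y82.4830
M4 S589
G01 X14.4009 Y78.2587 F1972
G01 X56.9991 Y62.9794
G01 X44.9401 Y82.4830
M5
G0 X115.3950 Y57.0743
M4 S589
G01 X142.2178 Y49.8406 F1972
G01 X154.8310 Y29.6825
G01 X172.4791 Y40.3295
G01 X103.0473 Y8.4543
G01 X115.3950 Y57.0743
M5
G0 X0.0000 Y0.0000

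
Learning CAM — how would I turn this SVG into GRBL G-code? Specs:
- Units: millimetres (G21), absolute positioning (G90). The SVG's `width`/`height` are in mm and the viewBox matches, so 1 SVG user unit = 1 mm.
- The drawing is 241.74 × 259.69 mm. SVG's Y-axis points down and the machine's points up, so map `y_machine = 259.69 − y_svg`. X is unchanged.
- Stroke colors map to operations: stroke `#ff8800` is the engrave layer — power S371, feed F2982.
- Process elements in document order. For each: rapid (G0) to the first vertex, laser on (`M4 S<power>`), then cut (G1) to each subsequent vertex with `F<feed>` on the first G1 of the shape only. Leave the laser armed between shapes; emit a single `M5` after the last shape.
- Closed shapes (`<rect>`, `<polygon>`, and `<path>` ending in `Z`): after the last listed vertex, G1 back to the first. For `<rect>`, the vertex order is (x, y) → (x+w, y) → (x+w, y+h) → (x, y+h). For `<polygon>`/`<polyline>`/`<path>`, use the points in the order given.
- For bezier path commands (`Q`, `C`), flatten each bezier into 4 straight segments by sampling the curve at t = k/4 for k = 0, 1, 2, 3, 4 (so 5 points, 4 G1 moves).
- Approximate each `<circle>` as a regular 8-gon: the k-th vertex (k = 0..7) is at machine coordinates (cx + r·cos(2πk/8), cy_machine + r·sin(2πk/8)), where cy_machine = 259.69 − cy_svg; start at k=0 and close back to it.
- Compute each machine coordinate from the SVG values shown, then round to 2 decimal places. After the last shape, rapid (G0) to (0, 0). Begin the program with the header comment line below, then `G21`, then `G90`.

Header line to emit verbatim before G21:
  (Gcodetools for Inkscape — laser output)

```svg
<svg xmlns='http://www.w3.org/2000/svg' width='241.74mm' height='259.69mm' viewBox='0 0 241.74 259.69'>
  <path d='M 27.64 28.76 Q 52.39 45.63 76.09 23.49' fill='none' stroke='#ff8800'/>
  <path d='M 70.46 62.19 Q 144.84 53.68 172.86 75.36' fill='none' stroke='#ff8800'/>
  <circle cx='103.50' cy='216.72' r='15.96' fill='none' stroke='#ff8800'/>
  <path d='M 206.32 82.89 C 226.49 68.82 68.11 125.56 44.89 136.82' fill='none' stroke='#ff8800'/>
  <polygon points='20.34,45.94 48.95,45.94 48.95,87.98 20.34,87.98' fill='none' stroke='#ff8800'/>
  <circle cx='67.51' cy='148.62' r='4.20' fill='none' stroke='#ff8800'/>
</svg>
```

viewBox `0 0 241.74 259.69` with mm width/height → 1 unit = 1 mm. Flip: y_m = 259.69 − y_svg.

**Shape 1** — `<path>` quadratic bezier, stroke `#ff8800` → engrave (S371, F2982). Control points (SVG): P0=(27.64,28.76), P1=(52.39,45.63), P2=(76.09,23.49); sampled at t=k/4. Machine vertices: (27.64,230.93) → (39.95,224.93) → (52.13,223.81) → (64.17,227.57) → (76.09,236.20). Open path.

**Shape 2** — `<path>` quadratic bezier, stroke `#ff8800` → engrave (S371, F2982). Control points (SVG): P0=(70.46,62.19), P1=(144.84,53.68), P2=(172.86,75.36); sampled at t=k/4. Machine vertices: (70.46,197.50) → (104.75,199.87) → (133.25,198.46) → (155.95,193.28) → (172.86,184.33). Open path.

**Shape 3** — `<circle>` circle, stroke `#ff8800` → engrave (S371, F2982). Machine vertices: (119.46,42.97) → (114.79,54.26) → (103.50,58.93) → (92.21,54.26) → (87.54,42.97) → (92.21,31.68) → (103.50,27.01) → (114.79,31.68) → (119.46,42.97). Closed: final G1 returns to the first vertex.

**Shape 4** — `<path>` cubic bezier, stroke `#ff8800` → engrave (S371, F2982). Control points (SVG): P0=(206.32,82.89), P1=(226.49,68.82), P2=(68.11,125.56), P3=(44.89,136.82); sampled at t=k/4. Machine vertices: (206.32,176.80) → (192.87,175.89) → (141.88,159.33) → (82.75,138.03) → (44.89,122.87). Open path.

**Shape 5** — `<polygon>` rectangle, stroke `#ff8800` → engrave (S371, F2982). Machine vertices: (20.34,213.75) → (48.95,213.75) → (48.95,171.71) → (20.34,171.71) → (20.34,213.75). Closed: final G1 returns to the first vertex.

**Shape 6** — `<circle>` circle, stroke `#ff8800` → engrave (S371, F2982). Machine vertices: (71.71,111.07) → (70.48,114.04) → (67.51,115.27) → (64.54,114.04) → (63.31,111.07) → (64.54,108.10) → (67.51,106.87) → (70.48,108.10) → (71.71,111.07). Closed: final G1 returns to the first vertex.

(Gcodetools for Inkscape — laser output)
G21
G90
G0 X27.64 Y230.93
M4 S371
G1 X39.95 Y224.93 F2982
G1 X52.13 Y223.81
G1 X64.17 Y227.57
G1 X76.09 Y236.20
G0 X70.46 Y197.50
M4 S371
G1 X104.75 Y199.87 F2982
G1 X133.25 Y198.46
G1 X155.95 Y193.28
G1 X172.86 Y184.33
G0 X119.46 Y42.97
M4 S371
G1 X114.79 Y54.26 F2982
G1 X103.50 Y58.93
G1 X92.21 Y54.26
G1 X87.54 Y42.97
G1 X92.21 Y31.68
G1 X103.50 Y27.01
G1 X114.79 Y31.68
G1 X119.46 Y42.97
G0 X206.32 Y176.80
M4 S371
G1 X192.87 Y175.89 F2982
G1 X141.88 Y159.33
G1 X82.75 Y138.03
G1 X44.89 Y122.87
G0 X20.34 Y213.75
M4 S371
G1 X48.95 Y213.75 F2982
G1 X48.95 Y171.71
G1 X20.34 Y171.71
G1 X20.34 Y213.75
G0 X71.71 Y111.07
M4 S371
G1 X70.48 Y114.04 F2982
G1 X67.51 Y115.27
G1 X64.54 Y114.04
G1 X63.31 Y111.07
G1 X64.54 Y108.10
G1 X67.51 Y106.87
G1 X70.48 Y108.10
G1 X71.71 Y111.07
M5
G0 X0.00 Y0.00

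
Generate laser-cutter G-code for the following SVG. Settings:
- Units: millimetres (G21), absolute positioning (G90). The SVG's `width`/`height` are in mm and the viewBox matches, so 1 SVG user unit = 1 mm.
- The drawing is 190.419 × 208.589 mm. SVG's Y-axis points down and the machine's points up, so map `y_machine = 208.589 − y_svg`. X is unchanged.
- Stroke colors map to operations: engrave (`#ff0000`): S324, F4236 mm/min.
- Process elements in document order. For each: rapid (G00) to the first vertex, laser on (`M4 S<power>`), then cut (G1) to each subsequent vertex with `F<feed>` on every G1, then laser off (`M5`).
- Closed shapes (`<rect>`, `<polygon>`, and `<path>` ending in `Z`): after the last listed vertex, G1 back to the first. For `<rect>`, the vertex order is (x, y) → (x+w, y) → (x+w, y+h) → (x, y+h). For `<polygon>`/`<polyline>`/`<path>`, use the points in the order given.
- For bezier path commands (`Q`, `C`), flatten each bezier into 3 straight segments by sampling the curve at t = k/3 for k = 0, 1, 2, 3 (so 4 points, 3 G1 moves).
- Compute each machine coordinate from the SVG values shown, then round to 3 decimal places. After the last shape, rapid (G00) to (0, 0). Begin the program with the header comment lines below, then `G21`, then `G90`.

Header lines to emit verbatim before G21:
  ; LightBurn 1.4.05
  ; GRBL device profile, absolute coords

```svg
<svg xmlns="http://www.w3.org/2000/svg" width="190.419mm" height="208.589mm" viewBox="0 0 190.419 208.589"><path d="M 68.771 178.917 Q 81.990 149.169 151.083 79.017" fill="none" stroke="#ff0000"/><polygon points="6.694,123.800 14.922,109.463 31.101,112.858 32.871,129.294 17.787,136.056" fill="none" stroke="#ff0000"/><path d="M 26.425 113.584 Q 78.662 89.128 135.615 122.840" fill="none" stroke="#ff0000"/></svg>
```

; LightBurn 1.4.05
; GRBL device profile, absolute coords
G21
G90
G00 X68.771 Y29.672
M4 S324
G1 X83.792 Y53.993 F4236
G1 X111.229 Y87.293 F4236
G1 X151.083 Y129.572 F4236
M5
G00 X6.694 Y84.789
M4 S324
G1 X14.922 Y99.126 F4236
G1 X31.101 Y95.731 F4236
G1 X32.871 Y79.295 F4236
G1 X17.787 Y72.533 F4236
G1 X6.694 Y84.789 F4236
M5
G00 X26.425 Y95.005
M4 S324
G1 X61.774 Y104.846 F4236
G1 X98.170 Y101.761 F4236
G1 X135.615 Y85.749 F4236
M5
G00 X0.000 Y0.000

1 u = 1 mm; y_m = 208.589 − y.

[1] `<path>` quadratic bezier, #ff0000→engrave S324 F4236: (68.771,29.672) → (83.792,53.993) → (111.229,87.293) → (151.083,129.572)

[2] `<polygon>` regular polygon, #ff0000→engrave S324 F4236: (6.694,84.789) → (14.922,99.126) → (31.101,95.731) → (32.871,79.295) → (17.787,72.533) → (6.694,84.789) (closed)

[3] `<path>` quadratic bezier, #ff0000→engrave S324 F4236: (26.425,95.005) → (61.774,104.846) → (98.170,101.761) → (135.615,85.749)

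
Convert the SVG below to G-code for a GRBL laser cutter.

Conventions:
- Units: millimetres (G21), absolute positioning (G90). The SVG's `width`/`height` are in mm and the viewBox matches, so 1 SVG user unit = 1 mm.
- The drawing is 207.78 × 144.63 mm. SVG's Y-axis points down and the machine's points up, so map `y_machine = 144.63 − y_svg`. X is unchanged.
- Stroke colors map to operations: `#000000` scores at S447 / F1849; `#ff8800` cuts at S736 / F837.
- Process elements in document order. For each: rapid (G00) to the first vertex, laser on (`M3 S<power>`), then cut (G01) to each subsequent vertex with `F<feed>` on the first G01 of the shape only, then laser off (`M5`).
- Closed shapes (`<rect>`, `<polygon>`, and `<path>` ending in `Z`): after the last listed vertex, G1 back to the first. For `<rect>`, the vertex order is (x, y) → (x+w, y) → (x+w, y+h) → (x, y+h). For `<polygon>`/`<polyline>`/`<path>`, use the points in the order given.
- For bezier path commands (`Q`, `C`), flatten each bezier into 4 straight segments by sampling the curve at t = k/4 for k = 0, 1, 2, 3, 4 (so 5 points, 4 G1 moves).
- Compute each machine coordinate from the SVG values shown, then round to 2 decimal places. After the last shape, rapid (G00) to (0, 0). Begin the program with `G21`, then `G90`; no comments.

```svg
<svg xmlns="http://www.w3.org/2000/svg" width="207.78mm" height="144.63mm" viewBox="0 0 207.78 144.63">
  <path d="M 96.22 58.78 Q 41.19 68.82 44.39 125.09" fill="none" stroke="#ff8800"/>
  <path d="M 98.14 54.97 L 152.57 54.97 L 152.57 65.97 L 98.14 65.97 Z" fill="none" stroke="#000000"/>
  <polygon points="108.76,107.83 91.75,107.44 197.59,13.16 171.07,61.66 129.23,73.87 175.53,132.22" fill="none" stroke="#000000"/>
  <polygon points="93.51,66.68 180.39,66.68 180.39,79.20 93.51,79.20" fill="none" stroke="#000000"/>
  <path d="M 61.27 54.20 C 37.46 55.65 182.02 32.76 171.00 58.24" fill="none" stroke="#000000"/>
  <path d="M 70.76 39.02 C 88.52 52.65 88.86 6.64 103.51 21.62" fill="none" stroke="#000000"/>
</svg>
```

G21
G90
G00 X96.22 Y85.85
M3 S736
G01 X72.34 Y77.94 F837
G01 X55.75 Y64.25
G01 X46.43 Y44.79
G01 X44.39 Y19.54
M5
G00 X98.14 Y89.66
M3 S447
G01 X152.57 Y89.66 F1849
G01 X152.57 Y78.66
G01 X98.14 Y78.66
G01 X98.14 Y89.66
M5
G00 X108.76 Y36.80
M3 S447
G01 X91.75 Y37.19 F1849
G01 X197.59 Y131.47
G01 X171.07 Y82.97
G01 X129.23 Y70.76
G01 X175.53 Y12.41
G01 X108.76 Y36.80
M5
G00 X93.51 Y77.95
M3 S447
G01 X180.39 Y77.95 F1849
G01 X180.39 Y65.43
G01 X93.51 Y65.43
G01 X93.51 Y77.95
M5
G00 X61.27 Y90.43
M3 S447
G01 X69.92 Y92.77 F1849
G01 X111.34 Y97.42
G01 X155.16 Y97.57
G01 X171.00 Y86.39
M5
G00 X70.76 Y105.61
M3 S447
G01 X81.31 Y104.69 F1849
G01 X88.30 Y114.82
G01 X94.71 Y124.69
G01 X103.51 Y123.01
M5
G00 X0.00 Y0.00

Since the viewBox matches the mm dimensions, user units are millimetres directly. The only transform is the Y-flip y_m = 144.63 − y_svg.

Shape 1 is a quadratic bezier drawn with `<path>`. Its stroke #ff8800 means cut at S736, F837. After flipping Y the toolpath is (96.22,85.85) → (72.34,77.94) → (55.75,64.25) → (46.43,44.79) → (44.39,19.54).

Shape 2 is a rectangle drawn with `<path>`. Its stroke #000000 means score at S447, F1849. After flipping Y the toolpath is (98.14,89.66) → (152.57,89.66) → (152.57,78.66) → (98.14,78.66) → (98.14,89.66), returning to the start.

Shape 3 is a closed polygon drawn with `<polygon>`. Its stroke #000000 means score at S447, F1849. After flipping Y the toolpath is (108.76,36.80) → (91.75,37.19) → (197.59,131.47) → (171.07,82.97) → (129.23,70.76) → (175.53,12.41) → (108.76,36.80), returning to the start.

Shape 4 is a rectangle drawn with `<polygon>`. Its stroke #000000 means score at S447, F1849. After flipping Y the toolpath is (93.51,77.95) → (180.39,77.95) → (180.39,65.43) → (93.51,65.43) → (93.51,77.95), returning to the start.

Shape 5 is a cubic bezier drawn with `<path>`. Its stroke #000000 means score at S447, F1849. After flipping Y the toolpath is (61.27,90.43) → (69.92,92.77) → (111.34,97.42) → (155.16,97.57) → (171.00,86.39).

Shape 6 is a cubic bezier drawn with `<path>`. Its stroke #000000 means score at S447, F1849. After flipping Y the toolpath is (70.76,105.61) → (81.31,104.69) → (88.30,114.82) → (94.71,124.69) → (103.51,123.01).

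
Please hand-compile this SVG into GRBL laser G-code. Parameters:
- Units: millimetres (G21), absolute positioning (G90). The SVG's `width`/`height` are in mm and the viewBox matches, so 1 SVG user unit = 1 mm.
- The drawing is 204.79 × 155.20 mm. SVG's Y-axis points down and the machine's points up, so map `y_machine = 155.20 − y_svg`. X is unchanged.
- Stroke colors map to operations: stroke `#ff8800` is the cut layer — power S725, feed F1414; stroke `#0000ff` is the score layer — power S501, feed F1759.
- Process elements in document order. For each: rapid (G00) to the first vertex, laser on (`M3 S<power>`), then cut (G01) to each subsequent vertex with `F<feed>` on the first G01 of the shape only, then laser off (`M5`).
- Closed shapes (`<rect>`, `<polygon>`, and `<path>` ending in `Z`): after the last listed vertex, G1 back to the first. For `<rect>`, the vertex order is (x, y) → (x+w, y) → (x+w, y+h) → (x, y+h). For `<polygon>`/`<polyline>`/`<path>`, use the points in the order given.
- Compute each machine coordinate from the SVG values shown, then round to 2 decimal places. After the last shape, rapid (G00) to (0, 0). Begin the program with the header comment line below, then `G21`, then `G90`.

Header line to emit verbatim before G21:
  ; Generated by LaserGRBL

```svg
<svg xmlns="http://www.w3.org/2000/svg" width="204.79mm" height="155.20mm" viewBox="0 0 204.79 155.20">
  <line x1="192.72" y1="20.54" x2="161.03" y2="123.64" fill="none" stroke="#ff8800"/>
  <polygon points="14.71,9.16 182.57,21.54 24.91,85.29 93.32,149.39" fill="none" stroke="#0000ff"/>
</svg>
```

; Generated by LaserGRBL
G21
G90
G00 X192.72 Y134.66
M3 S725
G01 X161.03 Y31.56 F1414
M5
G00 X14.71 Y146.04
M3 S501
G01 X182.57 Y133.66 F1759
G01 X24.91 Y69.91
G01 X93.32 Y5.81
G01 X14.71 Y146.04
M5
G00 X0.00 Y0.00

1 u = 1 mm; y_m = 155.20 − y.

[1] `<line>` line segment, #ff8800→cut S725 F1414: (192.72,134.66) → (161.03,31.56)

[2] `<polygon>` closed polygon, #0000ff→score S501 F1759: (14.71,146.04) → (182.57,133.66) → (24.91,69.91) → (93.32,5.81) → (14.71,146.04) (closed)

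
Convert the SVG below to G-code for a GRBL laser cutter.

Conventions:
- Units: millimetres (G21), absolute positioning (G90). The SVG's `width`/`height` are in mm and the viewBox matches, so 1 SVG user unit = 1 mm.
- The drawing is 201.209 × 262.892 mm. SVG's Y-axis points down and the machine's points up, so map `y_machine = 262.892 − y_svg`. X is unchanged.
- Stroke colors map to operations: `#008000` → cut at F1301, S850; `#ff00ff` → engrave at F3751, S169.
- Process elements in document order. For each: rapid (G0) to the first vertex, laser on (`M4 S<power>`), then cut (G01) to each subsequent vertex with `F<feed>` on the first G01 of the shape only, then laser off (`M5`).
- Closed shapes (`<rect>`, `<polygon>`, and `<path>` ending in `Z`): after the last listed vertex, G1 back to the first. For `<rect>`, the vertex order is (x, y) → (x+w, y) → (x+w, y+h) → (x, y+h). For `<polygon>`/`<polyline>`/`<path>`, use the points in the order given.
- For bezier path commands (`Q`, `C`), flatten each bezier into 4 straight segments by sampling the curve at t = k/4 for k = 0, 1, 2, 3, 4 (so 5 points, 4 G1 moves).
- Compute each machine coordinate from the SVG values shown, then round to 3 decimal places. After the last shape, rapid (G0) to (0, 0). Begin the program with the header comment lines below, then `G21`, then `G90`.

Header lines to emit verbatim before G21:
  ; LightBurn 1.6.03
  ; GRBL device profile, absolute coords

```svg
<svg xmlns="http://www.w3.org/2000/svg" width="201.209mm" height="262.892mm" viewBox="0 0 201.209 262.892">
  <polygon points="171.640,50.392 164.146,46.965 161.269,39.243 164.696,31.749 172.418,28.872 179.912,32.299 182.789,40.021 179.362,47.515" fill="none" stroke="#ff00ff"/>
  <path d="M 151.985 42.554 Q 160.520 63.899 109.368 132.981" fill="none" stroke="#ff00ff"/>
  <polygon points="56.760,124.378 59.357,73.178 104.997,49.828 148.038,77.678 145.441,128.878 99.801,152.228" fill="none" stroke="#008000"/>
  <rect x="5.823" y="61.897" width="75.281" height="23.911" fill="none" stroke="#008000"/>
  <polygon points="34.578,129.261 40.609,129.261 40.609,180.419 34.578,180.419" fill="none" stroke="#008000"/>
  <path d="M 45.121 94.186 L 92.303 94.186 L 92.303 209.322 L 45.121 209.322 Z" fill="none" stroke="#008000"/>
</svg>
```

; LightBurn 1.6.03
; GRBL device profile, absolute coords
G21
G90
G0 X171.640 Y212.500
M4 S169
G01 X164.146 Y215.927 F3751
G01 X161.269 Y223.649
G01 X164.696 Y231.143
G01 X172.418 Y234.020
G01 X179.912 Y230.593
G01 X182.789 Y222.871
G01 X179.362 Y215.377
G01 X171.640 Y212.500
M5
G0 X151.985 Y220.338
M4 S169
G01 X152.522 Y206.682 F3751
G01 X145.598 Y187.059
G01 X131.214 Y161.468
G01 X109.368 Y129.911
M5
G0 X56.760 Y138.514
M4 S850
G01 X59.357 Y189.714 F1301
G01 X104.997 Y213.064
G01 X148.038 Y185.214
G01 X145.441 Y134.014
G01 X99.801 Y110.664
G01 X56.760 Y138.514
M5
G0 X5.823 Y200.995
M4 S850
G01 X81.104 Y200.995 F1301
G01 X81.104 Y177.084
G01 X5.823 Y177.084
G01 X5.823 Y200.995
M5
G0 X34.578 Y133.631
M4 S850
G01 X40.609 Y133.631 F1301
G01 X40.609 Y82.473
G01 X34.578 Y82.473
G01 X34.578 Y133.631
M5
G0 X45.121 Y168.706
M4 S850
G01 X92.303 Y168.706 F1301
G01 X92.303 Y53.570
G01 X45.121 Y53.570
G01 X45.121 Y168.706
M5
G0 X0.000 Y0.000

Since the viewBox matches the mm dimensions, user units are millimetres directly. The only transform is the Y-flip y_m = 262.892 − y_svg.

Shape 1 is a regular polygon drawn with `<polygon>`. Its stroke #ff00ff means engrave at S169, F3751. After flipping Y the toolpath is (171.640,212.500) → (164.146,215.927) → (161.269,223.649) → (164.696,231.143) → (172.418,234.020) → (179.912,230.593) → (182.789,222.871) → (179.362,215.377) → (171.640,212.500), returning to the start.

Shape 2 is a quadratic bezier drawn with `<path>`. Its stroke #ff00ff means engrave at S169, F3751. After flipping Y the toolpath is (151.985,220.338) → (152.522,206.682) → (145.598,187.059) → (131.214,161.468) → (109.368,129.911).

Shape 3 is a regular polygon drawn with `<polygon>`. Its stroke #008000 means cut at S850, F1301. After flipping Y the toolpath is (56.760,138.514) → (59.357,189.714) → (104.997,213.064) → (148.038,185.214) → (145.441,134.014) → (99.801,110.664) → (56.760,138.514), returning to the start.

Shape 4 is a rectangle drawn with `<rect>`. Its stroke #008000 means cut at S850, F1301. After flipping Y the toolpath is (5.823,200.995) → (81.104,200.995) → (81.104,177.084) → (5.823,177.084) → (5.823,200.995), returning to the start.

Shape 5 is a rectangle drawn with `<polygon>`. Its stroke #008000 means cut at S850, F1301. After flipping Y the toolpath is (34.578,133.631) → (40.609,133.631) → (40.609,82.473) → (34.578,82.473) → (34.578,133.631), returning to the start.

Shape 6 is a rectangle drawn with `<path>`. Its stroke #008000 means cut at S850, F1301. After flipping Y the toolpath is (45.121,168.706) → (92.303,168.706) → (92.303,53.570) → (45.121,53.570) → (45.121,168.706), returning to the start.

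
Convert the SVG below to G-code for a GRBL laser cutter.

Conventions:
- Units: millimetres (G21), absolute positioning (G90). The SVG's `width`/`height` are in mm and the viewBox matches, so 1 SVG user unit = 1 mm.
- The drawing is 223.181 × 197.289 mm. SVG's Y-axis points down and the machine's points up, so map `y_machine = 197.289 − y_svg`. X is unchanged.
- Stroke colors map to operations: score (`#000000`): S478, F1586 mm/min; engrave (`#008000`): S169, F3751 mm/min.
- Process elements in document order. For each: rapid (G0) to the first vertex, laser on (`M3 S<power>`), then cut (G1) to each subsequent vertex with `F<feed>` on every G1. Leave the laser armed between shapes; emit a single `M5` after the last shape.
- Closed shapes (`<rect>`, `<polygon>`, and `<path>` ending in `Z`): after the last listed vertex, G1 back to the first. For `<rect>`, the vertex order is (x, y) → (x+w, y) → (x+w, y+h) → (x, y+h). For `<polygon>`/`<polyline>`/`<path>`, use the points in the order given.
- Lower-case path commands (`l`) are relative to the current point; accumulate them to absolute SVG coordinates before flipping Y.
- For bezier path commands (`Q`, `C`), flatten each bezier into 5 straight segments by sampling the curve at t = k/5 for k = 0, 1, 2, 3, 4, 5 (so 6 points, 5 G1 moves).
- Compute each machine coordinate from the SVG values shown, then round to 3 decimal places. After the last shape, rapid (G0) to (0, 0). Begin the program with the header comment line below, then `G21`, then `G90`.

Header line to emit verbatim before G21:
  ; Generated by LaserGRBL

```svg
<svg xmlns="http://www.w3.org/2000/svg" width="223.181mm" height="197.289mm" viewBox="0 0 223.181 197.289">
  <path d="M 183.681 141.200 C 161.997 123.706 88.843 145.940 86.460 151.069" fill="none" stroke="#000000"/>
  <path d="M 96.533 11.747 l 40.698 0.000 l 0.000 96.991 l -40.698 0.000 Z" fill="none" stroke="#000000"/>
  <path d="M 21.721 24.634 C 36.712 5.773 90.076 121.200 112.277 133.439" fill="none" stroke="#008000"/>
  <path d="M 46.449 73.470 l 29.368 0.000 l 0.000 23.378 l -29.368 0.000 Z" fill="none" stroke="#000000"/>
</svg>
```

Since the viewBox matches the mm dimensions, user units are millimetres directly. The only transform is the Y-flip y_m = 197.289 − y_svg.

Shape 1 is a cubic bezier drawn with `<path>`. Its stroke #000000 means score at S478, F1586. After flipping Y the toolpath is (183.681,56.089) → (165.472,62.273) → (140.778,61.650) → (115.466,56.948) → (95.404,50.895) → (86.460,46.220).

Shape 2 is a rectangle drawn with `<path>`. Its stroke #000000 means score at S478, F1586. After flipping Y the toolpath is (96.533,185.542) → (137.231,185.542) → (137.231,88.551) → (96.533,88.551) → (96.533,185.542), returning to the start.

Shape 3 is a cubic bezier drawn with `<path>`. Its stroke #008000 means engrave at S169, F3751. After flipping Y the toolpath is (21.721,172.655) → (34.764,169.757) → (53.679,146.028) → (75.128,112.869) → (95.773,81.676) → (112.277,63.850).

Shape 4 is a rectangle drawn with `<path>`. Its stroke #000000 means score at S478, F1586. After flipping Y the toolpath is (46.449,123.819) → (75.817,123.819) → (75.817,100.441) → (46.449,100.441) → (46.449,123.819), returning to the start.

; Generated by LaserGRBL
G21
G90
G0 X183.681 Y56.089
M3 S478
G1 X165.472 Y62.273 F1586
G1 X140.778 Y61.650 F1586
G1 X115.466 Y56.948 F1586
G1 X95.404 Y50.895 F1586
G1 X86.460 Y46.220 F1586
G0 X96.533 Y185.542
M3 S478
G1 X137.231 Y185.542 F1586
G1 X137.231 Y88.551 F1586
G1 X96.533 Y88.551 F1586
G1 X96.533 Y185.542 F1586
G0 X21.721 Y172.655
M3 S169
G1 X34.764 Y169.757 F3751
G1 X53.679 Y146.028 F3751
G1 X75.128 Y112.869 F3751
G1 X95.773 Y81.676 F3751
G1 X112.277 Y63.850 F3751
G0 X46.449 Y123.819
M3 S478
G1 X75.817 Y123.819 F1586
G1 X75.817 Y100.441 F1586
G1 X46.449 Y100.441 F1586
G1 X46.449 Y123.819 F1586
M5
G0 X0.000 Y0.000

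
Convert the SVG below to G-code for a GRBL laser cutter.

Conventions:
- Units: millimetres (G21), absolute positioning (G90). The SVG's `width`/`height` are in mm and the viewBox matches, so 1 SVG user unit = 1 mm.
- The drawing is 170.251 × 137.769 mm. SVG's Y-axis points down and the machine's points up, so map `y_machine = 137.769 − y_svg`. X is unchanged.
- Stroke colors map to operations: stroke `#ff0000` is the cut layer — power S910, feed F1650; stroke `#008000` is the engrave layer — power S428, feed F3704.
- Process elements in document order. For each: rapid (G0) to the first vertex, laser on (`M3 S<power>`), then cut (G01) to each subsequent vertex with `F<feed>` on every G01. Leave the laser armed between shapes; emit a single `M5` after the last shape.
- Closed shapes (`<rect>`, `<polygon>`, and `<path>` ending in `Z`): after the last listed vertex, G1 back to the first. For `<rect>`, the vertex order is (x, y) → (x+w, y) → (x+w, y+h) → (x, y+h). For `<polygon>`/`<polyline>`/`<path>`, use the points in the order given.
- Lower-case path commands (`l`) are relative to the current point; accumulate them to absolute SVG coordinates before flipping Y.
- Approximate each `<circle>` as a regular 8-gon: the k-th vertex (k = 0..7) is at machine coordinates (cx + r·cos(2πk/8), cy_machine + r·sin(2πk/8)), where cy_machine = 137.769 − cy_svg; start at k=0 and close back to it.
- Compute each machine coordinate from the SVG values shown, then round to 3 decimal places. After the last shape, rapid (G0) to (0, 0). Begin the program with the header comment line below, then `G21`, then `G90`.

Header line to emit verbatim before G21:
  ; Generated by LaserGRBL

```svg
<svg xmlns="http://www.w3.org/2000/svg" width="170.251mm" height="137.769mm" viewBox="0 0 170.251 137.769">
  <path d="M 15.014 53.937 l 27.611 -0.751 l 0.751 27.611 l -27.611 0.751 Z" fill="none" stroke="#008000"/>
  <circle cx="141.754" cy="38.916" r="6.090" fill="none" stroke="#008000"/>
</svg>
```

viewBox `0 0 170.251 137.769` with mm width/height → 1 unit = 1 mm. Flip: y_m = 137.769 − y_svg.

**Shape 1** — `<path>` regular polygon, stroke `#008000` → engrave (S428, F3704). Machine vertices: (15.014,83.832) → (42.625,84.583) → (43.376,56.972) → (15.765,56.221) → (15.014,83.832). Closed: final G1 returns to the first vertex.

**Shape 2** — `<circle>` circle, stroke `#008000` → engrave (S428, F3704). Machine vertices: (147.844,98.853) → (146.060,103.159) → (141.754,104.943) → (137.448,103.159) → (135.664,98.853) → (137.448,94.547) → (141.754,92.763) → (146.060,94.547) → (147.844,98.853). Closed: final G1 returns to the first vertex.

; Generated by LaserGRBL
G21
G90
G0 X15.014 Y83.832
M3 S428
G01 X42.625 Y84.583 F3704
G01 X43.376 Y56.972 F3704
G01 X15.765 Y56.221 F3704
G01 X15.014 Y83.832 F3704
G0 X147.844 Y98.853
M3 S428
G01 X146.060 Y103.159 F3704
G01 X141.754 Y104.943 F3704
G01 X137.448 Y103.159 F3704
G01 X135.664 Y98.853 F3704
G01 X137.448 Y94.547 F3704
G01 X141.754 Y92.763 F3704
G01 X146.060 Y94.547 F3704
G01 X147.844 Y98.853 F3704
M5
G0 X0.000 Y0.000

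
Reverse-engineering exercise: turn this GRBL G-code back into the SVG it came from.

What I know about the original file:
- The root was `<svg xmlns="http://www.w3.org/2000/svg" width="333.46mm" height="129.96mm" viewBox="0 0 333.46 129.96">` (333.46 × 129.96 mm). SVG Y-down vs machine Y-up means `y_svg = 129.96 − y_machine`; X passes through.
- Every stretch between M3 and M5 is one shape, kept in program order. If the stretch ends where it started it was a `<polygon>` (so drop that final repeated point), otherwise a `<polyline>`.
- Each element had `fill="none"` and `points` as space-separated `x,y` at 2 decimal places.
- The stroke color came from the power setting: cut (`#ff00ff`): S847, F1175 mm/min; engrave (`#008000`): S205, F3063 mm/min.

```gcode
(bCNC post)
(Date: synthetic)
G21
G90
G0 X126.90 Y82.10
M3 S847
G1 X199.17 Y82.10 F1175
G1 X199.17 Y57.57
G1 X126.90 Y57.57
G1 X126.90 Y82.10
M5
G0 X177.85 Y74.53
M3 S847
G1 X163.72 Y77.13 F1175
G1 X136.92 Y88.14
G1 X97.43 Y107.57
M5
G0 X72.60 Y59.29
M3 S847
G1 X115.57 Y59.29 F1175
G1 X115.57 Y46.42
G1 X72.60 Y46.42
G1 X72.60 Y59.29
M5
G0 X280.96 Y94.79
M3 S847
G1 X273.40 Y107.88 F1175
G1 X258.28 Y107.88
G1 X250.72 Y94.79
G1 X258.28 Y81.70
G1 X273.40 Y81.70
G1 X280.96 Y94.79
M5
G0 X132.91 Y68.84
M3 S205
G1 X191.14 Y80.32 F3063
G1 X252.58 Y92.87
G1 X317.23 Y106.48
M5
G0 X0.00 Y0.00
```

<svg xmlns="http://www.w3.org/2000/svg" width="333.46mm" height="129.96mm" viewBox="0 0 333.46 129.96">
  <polygon points="126.90,47.86 199.17,47.86 199.17,72.39 126.90,72.39" fill="none" stroke="#ff00ff"/>
  <polyline points="177.85,55.43 163.72,52.83 136.92,41.82 97.43,22.39" fill="none" stroke="#ff00ff"/>
  <polygon points="72.60,70.67 115.57,70.67 115.57,83.54 72.60,83.54" fill="none" stroke="#ff00ff"/>
  <polygon points="280.96,35.17 273.40,22.08 258.28,22.08 250.72,35.17 258.28,48.26 273.40,48.26" fill="none" stroke="#ff00ff"/>
  <polyline points="132.91,61.12 191.14,49.64 252.58,37.09 317.23,23.48" fill="none" stroke="#008000"/>
</svg>

Machine Y-up, SVG Y-down with viewBox height 129.96, so y_svg = 129.96 − y_machine; X carries over.

Run 1: the run's S847 means `#ff00ff` (cut). The run returns to its start, so emit a `<polygon>` with points (Y-flipped): 126.90,47.86 199.17,47.86 199.17,72.39 126.90,72.39.

Run 2: S847 ⇒ cut layer `#ff00ff`. The run is open, so emit a `<polyline>` with points (Y-flipped): 177.85,55.43 163.72,52.83 136.92,41.82 97.43,22.39.

Run 3: the run's S847 means `#ff00ff` (cut). The run returns to its start, so emit a `<polygon>` with points (Y-flipped): 72.60,70.67 115.57,70.67 115.57,83.54 72.60,83.54.

Run 4: S847 ⇒ cut layer `#ff00ff`. The run returns to its start, so emit a `<polygon>` with points (Y-flipped): 280.96,35.17 273.40,22.08 258.28,22.08 250.72,35.17 258.28,48.26 273.40,48.26.

Run 5: power S205 maps to stroke `#008000` (engrave). The run is open, so emit a `<polyline>` with points (Y-flipped): 132.91,61.12 191.14,49.64 252.58,37.09 317.23,23.48.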